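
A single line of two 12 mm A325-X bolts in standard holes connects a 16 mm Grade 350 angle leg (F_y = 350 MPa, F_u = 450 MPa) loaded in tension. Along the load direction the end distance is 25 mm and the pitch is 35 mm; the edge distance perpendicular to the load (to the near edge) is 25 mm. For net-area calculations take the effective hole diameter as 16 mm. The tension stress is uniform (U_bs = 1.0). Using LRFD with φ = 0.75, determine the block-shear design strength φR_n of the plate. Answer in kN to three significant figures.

208 kN

Shear plane L_v = 25 + 1·35 = 60 mm; A_gv = 60 × 16 = 960 mm².
A_nv = (60 − 1.5·16) × 16 = 576 mm².
A_nt = (25 − 0.5·16) × 16 = 272 mm².
0.6 F_u A_nv = 155.5 kN; 0.6 F_y A_gv = 201.6 kN → shear rupture governs the shear term.
R_n = 155.5 + 1.0 × 450 × 272 / 1000 = 277.9 kN.
Design strength φR_n = 0.75 × 277.9 = 208 kN.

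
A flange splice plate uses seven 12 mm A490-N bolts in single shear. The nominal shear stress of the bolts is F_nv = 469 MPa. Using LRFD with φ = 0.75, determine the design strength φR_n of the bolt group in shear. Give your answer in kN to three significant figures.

A_b = π × 12² / 4 = 113.1 mm².
R_n = F_nv · A_b · n · n_s = 469 × 113.1 × 7 × 1 / 1000 = 371.3 kN.
Design strength φR_n = 0.75 × 371.3 = 278 kN.

278 kN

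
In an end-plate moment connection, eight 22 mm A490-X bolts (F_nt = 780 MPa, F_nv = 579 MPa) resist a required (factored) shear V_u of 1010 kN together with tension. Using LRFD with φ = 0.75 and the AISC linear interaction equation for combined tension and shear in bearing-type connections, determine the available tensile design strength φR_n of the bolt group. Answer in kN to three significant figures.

952 kN

A_b = π·22²/4 = 380.1 mm²; f_rv = 1010 × 1000 / (8 × 380.1) = 332.1 MPa.
F'_nt = 1.3 F_nt − (F_nt / φF_nv) f_rv = 1.3·780 − (780/(0.75·579))·332.1 = 417.4 MPa, capped at F_nt → F'_nt = 417.4 MPa.
R_n = F'_nt · A_b · n = 417.4 × 380.1 × 8 / 1000 = 1269 kN.
Design strength φR_n = 0.75 × 1269 = 952 kN.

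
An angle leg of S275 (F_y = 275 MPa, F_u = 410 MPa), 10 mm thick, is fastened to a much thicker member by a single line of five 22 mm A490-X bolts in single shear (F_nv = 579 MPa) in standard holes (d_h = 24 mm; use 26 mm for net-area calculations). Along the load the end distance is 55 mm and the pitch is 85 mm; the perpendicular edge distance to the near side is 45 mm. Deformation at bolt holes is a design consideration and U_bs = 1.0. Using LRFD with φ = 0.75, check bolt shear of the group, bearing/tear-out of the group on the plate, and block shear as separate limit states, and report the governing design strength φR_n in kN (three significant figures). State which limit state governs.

Bolt shear: A_b = π·22²/4 = 380.1 mm²; R_n = 579 × 380.1 × 5 × 1 / 1000 = 1100 kN → 0.75 × 1100 = 825 kN.
Bearing: edge l_c = 43, r_n = 211.6 kN; interior l_c = 61, r_n = 216.5 kN; R_n = 211.6 + 4·216.5 = 1077 kN → 808 kN.
Block shear: A_gv = 3950, A_nv = 2780, A_nt = 320 mm²; R_n = min(0.6F_uA_nv, 0.6F_yA_gv) + U_bs·F_u·A_nt = 783 kN → 587 kN.
Block shear governs: 587 kN.

587 kN (block shear governs)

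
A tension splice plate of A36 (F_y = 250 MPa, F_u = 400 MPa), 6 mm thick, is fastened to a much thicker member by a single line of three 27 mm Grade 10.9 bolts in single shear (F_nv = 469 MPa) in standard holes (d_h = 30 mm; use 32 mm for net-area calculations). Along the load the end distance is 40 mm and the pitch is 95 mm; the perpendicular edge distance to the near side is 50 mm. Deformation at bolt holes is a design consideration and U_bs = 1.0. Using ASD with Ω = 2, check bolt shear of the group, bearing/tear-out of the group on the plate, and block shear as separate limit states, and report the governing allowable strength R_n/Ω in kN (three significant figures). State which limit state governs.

Bolt shear: A_b = π·27²/4 = 572.6 mm²; R_n = 469 × 572.6 × 3 × 1 / 1000 = 805.6 kN → 805.6 / 2 = 403 kN.
Bearing: edge l_c = 25, r_n = 72 kN; interior l_c = 65, r_n = 155.5 kN; R_n = 72 + 2·155.5 = 383 kN → 192 kN.
Block shear: A_gv = 1380, A_nv = 900, A_nt = 204 mm²; R_n = min(0.6F_uA_nv, 0.6F_yA_gv) + U_bs·F_u·A_nt = 288.6 kN → 144 kN.
Block shear governs: 144 kN.

144 kN (block shear governs)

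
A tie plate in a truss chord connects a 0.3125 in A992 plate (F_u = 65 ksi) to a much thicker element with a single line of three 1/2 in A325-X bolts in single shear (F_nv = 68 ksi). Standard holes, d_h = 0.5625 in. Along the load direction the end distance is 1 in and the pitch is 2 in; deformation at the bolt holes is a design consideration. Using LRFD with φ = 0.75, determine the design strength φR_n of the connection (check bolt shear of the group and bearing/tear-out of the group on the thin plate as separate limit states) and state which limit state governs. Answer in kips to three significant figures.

Bolt shear: A_b = π·0.5²/4 = 0.1963 in²; R_n = 68 × 0.1963 × 3 × 1 = 40.06 kips → 0.75 × 40.06 = 30 kips.
Bearing (1.2 l_c t F_u ≤ 2.4 d t F_u): upper limit = 2.4·0.5·0.3125·65 = 24.38 kips.
  Edge l_c = 1 − 0.5625/2 = 0.7188 → r_n = 17.52 kips; interior l_c = 2 − 0.5625 = 1.438 → r_n = 24.38 kips.
  R_n,bearing = 1·17.52 + 2·24.38 = 66.27 kips → 0.75 × 66.27 = 49.7 kips.
Bolt shear governs: 30 kips.

30 kips (bolt shear governs)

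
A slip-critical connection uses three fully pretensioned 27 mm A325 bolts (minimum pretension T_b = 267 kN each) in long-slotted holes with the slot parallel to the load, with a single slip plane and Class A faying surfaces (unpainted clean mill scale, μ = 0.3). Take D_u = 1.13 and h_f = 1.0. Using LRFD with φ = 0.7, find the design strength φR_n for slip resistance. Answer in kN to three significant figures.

R_n = μ · D_u · h_f · T_b · n_s · n_b = 0.3 × 1.13 × 1.0 × 267 × 1 × 3 = 271.5 kN.
Design strength φR_n = 0.7 × 271.5 = 190 kN.

190 kN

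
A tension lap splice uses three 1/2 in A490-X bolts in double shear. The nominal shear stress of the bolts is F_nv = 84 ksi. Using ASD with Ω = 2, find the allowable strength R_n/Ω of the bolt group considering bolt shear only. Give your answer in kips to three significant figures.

49.5 kips

A_b = π × 0.5² / 4 = 0.1963 in².
R_n = F_nv · A_b · n · n_s = 84 × 0.1963 × 3 × 2 = 98.96 kips.
Allowable strength R_n/Ω = 98.96 / 2 = 49.5 kips.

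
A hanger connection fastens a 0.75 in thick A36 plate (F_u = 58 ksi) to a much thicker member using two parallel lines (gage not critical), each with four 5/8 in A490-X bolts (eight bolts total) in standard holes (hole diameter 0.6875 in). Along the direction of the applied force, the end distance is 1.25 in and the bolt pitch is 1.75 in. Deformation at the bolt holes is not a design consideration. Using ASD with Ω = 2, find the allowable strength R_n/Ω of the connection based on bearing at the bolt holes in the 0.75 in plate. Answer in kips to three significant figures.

Per bolt r_n = 1.5 l_c t F_u ≤ 3.0 d t F_u; upper limit = 3.0 × 0.625 × 0.75 × 58 = 81.56 kips.
Edge bolt: l_c = 1.25 − 0.6875/2 = 0.9062 in → 1.5 × 0.9062 × 0.75 × 58 = 59.13 → r_n = 59.13 kips.
Interior bolts: l_c = 1.75 − 0.6875 = 1.062 in → 1.5 × 1.062 × 0.75 × 58 = 69.33 → r_n = 69.33 kips.
R_n = 2 × 59.13 + 6 × 69.33 = 534.2 kips.
Allowable strength R_n/Ω = 534.2 / 2 = 267 kips.

267 kips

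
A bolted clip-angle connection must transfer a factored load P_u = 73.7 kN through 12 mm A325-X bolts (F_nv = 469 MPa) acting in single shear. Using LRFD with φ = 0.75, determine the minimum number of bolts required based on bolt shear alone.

2 bolts

A_b = π·12²/4 = 113.1 mm².
Per-bolt design strength φR_n = 0.75 × 469 × 113.1 × 1 / 1000 = 39.78 kN.
n ≥ 73.7 / 39.78 = 1.853 → use 2 bolts.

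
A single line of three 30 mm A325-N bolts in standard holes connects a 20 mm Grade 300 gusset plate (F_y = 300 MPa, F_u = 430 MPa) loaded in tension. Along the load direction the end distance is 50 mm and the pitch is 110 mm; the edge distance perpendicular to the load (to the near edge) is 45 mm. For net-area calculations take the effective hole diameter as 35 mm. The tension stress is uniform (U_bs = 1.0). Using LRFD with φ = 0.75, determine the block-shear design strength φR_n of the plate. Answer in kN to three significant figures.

884 kN

Shear plane L_v = 50 + 2·110 = 270 mm; A_gv = 270 × 20 = 5400 mm².
A_nv = (270 − 2.5·35) × 20 = 3650 mm².
A_nt = (45 − 0.5·35) × 20 = 550 mm².
0.6 F_u A_nv = 941.7 kN; 0.6 F_y A_gv = 972 kN → shear rupture governs the shear term.
R_n = 941.7 + 1.0 × 430 × 550 / 1000 = 1178 kN.
Design strength φR_n = 0.75 × 1178 = 884 kN.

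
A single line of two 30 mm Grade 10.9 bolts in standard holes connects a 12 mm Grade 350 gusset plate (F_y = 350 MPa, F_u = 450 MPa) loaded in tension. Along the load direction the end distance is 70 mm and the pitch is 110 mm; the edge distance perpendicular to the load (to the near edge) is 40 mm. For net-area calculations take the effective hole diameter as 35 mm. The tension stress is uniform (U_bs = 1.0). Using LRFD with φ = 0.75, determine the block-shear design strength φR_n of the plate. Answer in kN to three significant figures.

401 kN

Shear plane L_v = 70 + 1·110 = 180 mm; A_gv = 180 × 12 = 2160 mm².
A_nv = (180 − 1.5·35) × 12 = 1530 mm².
A_nt = (40 − 0.5·35) × 12 = 270 mm².
0.6 F_u A_nv = 413.1 kN; 0.6 F_y A_gv = 453.6 kN → shear rupture governs the shear term.
R_n = 413.1 + 1.0 × 450 × 270 / 1000 = 534.6 kN.
Design strength φR_n = 0.75 × 534.6 = 401 kN.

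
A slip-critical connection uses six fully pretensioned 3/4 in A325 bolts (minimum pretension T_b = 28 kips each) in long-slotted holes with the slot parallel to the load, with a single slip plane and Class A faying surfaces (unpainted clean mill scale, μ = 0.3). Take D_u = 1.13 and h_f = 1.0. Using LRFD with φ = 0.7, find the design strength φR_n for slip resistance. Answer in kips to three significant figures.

39.9 kips

R_n = μ · D_u · h_f · T_b · n_s · n_b = 0.3 × 1.13 × 1.0 × 28 × 1 × 6 = 56.95 kips.
Design strength φR_n = 0.7 × 56.95 = 39.9 kips.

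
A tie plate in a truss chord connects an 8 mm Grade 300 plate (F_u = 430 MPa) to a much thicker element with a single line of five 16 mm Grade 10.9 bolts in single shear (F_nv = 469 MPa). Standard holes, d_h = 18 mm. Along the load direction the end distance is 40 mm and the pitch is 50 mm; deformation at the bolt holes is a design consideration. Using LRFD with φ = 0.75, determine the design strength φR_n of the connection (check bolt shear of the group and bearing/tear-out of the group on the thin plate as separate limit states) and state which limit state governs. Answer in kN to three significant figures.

354 kN (bolt shear governs)

Bolt shear: A_b = π·16²/4 = 201.1 mm²; R_n = 469 × 201.1 × 5 × 1 / 1000 = 471.5 kN → 0.75 × 471.5 = 354 kN.
Bearing (1.2 l_c t F_u ≤ 2.4 d t F_u): upper limit = 2.4·16·8·430 / 1000 = 132.1 kN.
  Edge l_c = 40 − 18/2 = 31 → r_n = 128 kN; interior l_c = 50 − 18 = 32 → r_n = 132.1 kN.
  R_n,bearing = 1·128 + 4·132.1 = 656.4 kN → 0.75 × 656.4 = 492 kN.
Bolt shear governs: 354 kN.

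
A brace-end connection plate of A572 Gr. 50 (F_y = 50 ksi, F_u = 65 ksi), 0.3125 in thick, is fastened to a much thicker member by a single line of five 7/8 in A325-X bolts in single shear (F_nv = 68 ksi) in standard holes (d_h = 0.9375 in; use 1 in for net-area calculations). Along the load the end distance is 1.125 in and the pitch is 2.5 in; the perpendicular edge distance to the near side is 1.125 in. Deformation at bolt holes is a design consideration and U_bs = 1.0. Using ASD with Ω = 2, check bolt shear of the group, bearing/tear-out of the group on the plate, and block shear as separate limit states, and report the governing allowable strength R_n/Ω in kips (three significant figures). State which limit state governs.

46.7 kips (block shear governs)

Bolt shear: A_b = π·0.875²/4 = 0.6013 in²; R_n = 68 × 0.6013 × 5 × 1 = 204.4 kips → 204.4 / 2 = 102 kips.
Bearing: edge l_c = 0.6562, r_n = 16 kips; interior l_c = 1.562, r_n = 38.09 kips; R_n = 16 + 4·38.09 = 168.3 kips → 84.2 kips.
Block shear: A_gv = 3.477, A_nv = 2.07, A_nt = 0.1953 in²; R_n = min(0.6F_uA_nv, 0.6F_yA_gv) + U_bs·F_u·A_nt = 93.44 kips → 46.7 kips.
Block shear governs: 46.7 kips.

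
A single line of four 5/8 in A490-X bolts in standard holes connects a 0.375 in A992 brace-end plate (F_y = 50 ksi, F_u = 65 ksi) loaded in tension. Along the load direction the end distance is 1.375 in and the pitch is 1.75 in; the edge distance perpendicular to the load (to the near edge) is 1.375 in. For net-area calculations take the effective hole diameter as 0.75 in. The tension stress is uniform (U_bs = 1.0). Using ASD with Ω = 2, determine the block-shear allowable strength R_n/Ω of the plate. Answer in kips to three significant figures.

Shear plane L_v = 1.375 + 3·1.75 = 6.625 in; A_gv = 6.625 × 0.375 = 2.484 in².
A_nv = (6.625 − 3.5·0.75) × 0.375 = 1.5 in².
A_nt = (1.375 − 0.5·0.75) × 0.375 = 0.375 in².
0.6 F_u A_nv = 58.5 kips; 0.6 F_y A_gv = 74.53 kips → shear rupture governs the shear term.
R_n = 58.5 + 1.0 × 65 × 0.375 = 82.88 kips.
Allowable strength R_n/Ω = 82.88 / 2 = 41.4 kips.

41.4 kips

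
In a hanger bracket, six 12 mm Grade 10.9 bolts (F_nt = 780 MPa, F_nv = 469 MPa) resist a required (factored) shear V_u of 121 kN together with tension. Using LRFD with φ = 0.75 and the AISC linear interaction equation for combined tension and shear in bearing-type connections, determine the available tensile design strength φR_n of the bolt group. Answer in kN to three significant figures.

A_b = π·12²/4 = 113.1 mm²; f_rv = 121 × 1000 / (6 × 113.1) = 178.3 MPa.
F'_nt = 1.3 F_nt − (F_nt / φF_nv) f_rv = 1.3·780 − (780/(0.75·469))·178.3 = 618.6 MPa, capped at F_nt → F'_nt = 618.6 MPa.
R_n = F'_nt · A_b · n = 618.6 × 113.1 × 6 / 1000 = 419.8 kN.
Design strength φR_n = 0.75 × 419.8 = 315 kN.

315 kN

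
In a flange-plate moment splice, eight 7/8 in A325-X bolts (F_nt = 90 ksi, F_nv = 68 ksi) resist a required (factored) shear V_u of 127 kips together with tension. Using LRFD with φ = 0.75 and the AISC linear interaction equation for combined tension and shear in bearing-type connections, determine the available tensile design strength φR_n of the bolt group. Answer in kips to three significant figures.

A_b = π·0.875²/4 = 0.6013 in²; f_rv = 127 / (8 × 0.6013) = 26.4 ksi.
F'_nt = 1.3 F_nt − (F_nt / φF_nv) f_rv = 1.3·90 − (90/(0.75·68))·26.4 = 70.41 ksi, capped at F_nt → F'_nt = 70.41 ksi.
R_n = F'_nt · A_b · n = 70.41 × 0.6013 × 8 = 338.7 kips.
Design strength φR_n = 0.75 × 338.7 = 254 kips.

254 kips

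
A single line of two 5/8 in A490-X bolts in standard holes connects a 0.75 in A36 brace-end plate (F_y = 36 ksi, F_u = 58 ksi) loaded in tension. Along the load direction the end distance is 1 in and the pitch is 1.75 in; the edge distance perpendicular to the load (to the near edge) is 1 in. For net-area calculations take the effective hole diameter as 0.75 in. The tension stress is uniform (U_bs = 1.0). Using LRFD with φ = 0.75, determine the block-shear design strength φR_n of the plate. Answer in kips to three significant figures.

52.2 kips

Shear plane L_v = 1 + 1·1.75 = 2.75 in; A_gv = 2.75 × 0.75 = 2.062 in².
A_nv = (2.75 − 1.5·0.75) × 0.75 = 1.219 in².
A_nt = (1 − 0.5·0.75) × 0.75 = 0.4688 in².
0.6 F_u A_nv = 42.41 kips; 0.6 F_y A_gv = 44.55 kips → shear rupture governs the shear term.
R_n = 42.41 + 1.0 × 58 × 0.4688 = 69.6 kips.
Design strength φR_n = 0.75 × 69.6 = 52.2 kips.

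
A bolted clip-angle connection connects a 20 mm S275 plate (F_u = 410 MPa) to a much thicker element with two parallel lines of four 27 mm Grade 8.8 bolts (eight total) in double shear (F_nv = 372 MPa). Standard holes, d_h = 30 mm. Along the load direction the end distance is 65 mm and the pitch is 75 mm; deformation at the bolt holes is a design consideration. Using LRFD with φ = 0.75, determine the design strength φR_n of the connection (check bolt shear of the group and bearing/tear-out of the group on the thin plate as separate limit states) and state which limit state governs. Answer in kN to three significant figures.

Bolt shear: A_b = π·27²/4 = 572.6 mm²; R_n = 372 × 572.6 × 8 × 2 / 1000 = 3408 kN → 0.75 × 3408 = 2560 kN.
Bearing (1.2 l_c t F_u ≤ 2.4 d t F_u): upper limit = 2.4·27·20·410 / 1000 = 531.4 kN.
  Edge l_c = 65 − 30/2 = 50 → r_n = 492 kN; interior l_c = 75 − 30 = 45 → r_n = 442.8 kN.
  R_n,bearing = 2·492 + 6·442.8 = 3641 kN → 0.75 × 3641 = 2730 kN.
Bolt shear governs: 2560 kN.

2560 kN (bolt shear governs)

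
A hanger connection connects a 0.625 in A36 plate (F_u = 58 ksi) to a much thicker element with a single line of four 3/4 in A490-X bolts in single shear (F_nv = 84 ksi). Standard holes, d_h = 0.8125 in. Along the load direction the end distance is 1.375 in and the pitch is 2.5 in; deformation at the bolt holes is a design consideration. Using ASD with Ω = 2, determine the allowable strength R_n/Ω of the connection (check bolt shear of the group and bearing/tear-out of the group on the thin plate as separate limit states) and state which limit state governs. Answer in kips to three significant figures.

74.2 kips (bolt shear governs)

Bolt shear: A_b = π·0.75²/4 = 0.4418 in²; R_n = 84 × 0.4418 × 4 × 1 = 148.4 kips → 148.4 / 2 = 74.2 kips.
Bearing (1.2 l_c t F_u ≤ 2.4 d t F_u): upper limit = 2.4·0.75·0.625·58 = 65.25 kips.
  Edge l_c = 1.375 − 0.8125/2 = 0.9688 → r_n = 42.14 kips; interior l_c = 2.5 − 0.8125 = 1.688 → r_n = 65.25 kips.
  R_n,bearing = 1·42.14 + 3·65.25 = 237.9 kips → 237.9 / 2 = 119 kips.
Bolt shear governs: 74.2 kips.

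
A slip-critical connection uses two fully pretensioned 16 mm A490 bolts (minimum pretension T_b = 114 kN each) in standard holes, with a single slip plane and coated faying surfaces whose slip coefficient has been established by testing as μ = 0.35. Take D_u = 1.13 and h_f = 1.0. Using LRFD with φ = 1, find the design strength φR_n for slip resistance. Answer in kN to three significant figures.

R_n = μ · D_u · h_f · T_b · n_s · n_b = 0.35 × 1.13 × 1.0 × 114 × 1 × 2 = 90.17 kN.
Design strength φR_n = 1 × 90.17 = 90.2 kN.

90.2 kN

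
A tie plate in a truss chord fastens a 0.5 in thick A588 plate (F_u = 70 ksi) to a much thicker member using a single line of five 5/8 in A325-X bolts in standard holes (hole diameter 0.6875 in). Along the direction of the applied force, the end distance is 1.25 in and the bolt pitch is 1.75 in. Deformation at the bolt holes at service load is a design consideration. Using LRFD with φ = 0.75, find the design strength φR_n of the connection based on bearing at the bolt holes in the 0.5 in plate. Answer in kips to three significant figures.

162 kips

Per bolt r_n = 1.2 l_c t F_u ≤ 2.4 d t F_u; upper limit = 2.4 × 0.625 × 0.5 × 70 = 52.5 kips.
Edge bolt: l_c = 1.25 − 0.6875/2 = 0.9062 in → 1.2 × 0.9062 × 0.5 × 70 = 38.06 → r_n = 38.06 kips.
Interior bolts: l_c = 1.75 − 0.6875 = 1.062 in → 1.2 × 1.062 × 0.5 × 70 = 44.62 → r_n = 44.62 kips.
R_n = 1 × 38.06 + 4 × 44.62 = 216.6 kips.
Design strength φR_n = 0.75 × 216.6 = 162 kips.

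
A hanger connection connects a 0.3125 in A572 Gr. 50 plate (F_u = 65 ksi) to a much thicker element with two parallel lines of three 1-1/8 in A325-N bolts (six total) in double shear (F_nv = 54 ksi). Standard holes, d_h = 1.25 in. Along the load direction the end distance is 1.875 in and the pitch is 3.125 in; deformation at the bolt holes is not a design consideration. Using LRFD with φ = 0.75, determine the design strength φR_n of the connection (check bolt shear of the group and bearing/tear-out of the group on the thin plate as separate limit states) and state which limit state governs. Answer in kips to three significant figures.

Bolt shear: A_b = π·1.125²/4 = 0.994 in²; R_n = 54 × 0.994 × 6 × 2 = 644.1 kips → 0.75 × 644.1 = 483 kips.
Bearing (1.5 l_c t F_u ≤ 3.0 d t F_u): upper limit = 3.0·1.125·0.3125·65 = 68.55 kips.
  Edge l_c = 1.875 − 1.25/2 = 1.25 → r_n = 38.09 kips; interior l_c = 3.125 − 1.25 = 1.875 → r_n = 57.13 kips.
  R_n,bearing = 2·38.09 + 4·57.13 = 304.7 kips → 0.75 × 304.7 = 229 kips.
Bearing governs: 229 kips.

229 kips (bearing governs)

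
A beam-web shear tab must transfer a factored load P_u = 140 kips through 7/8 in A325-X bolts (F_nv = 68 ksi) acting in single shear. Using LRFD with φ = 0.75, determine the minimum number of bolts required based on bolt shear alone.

A_b = π·0.875²/4 = 0.6013 in².
Per-bolt design strength φR_n = 0.75 × 68 × 0.6013 × 1 = 30.67 kips.
n ≥ 140 / 30.67 = 4.565 → use 5 bolts.

5 bolts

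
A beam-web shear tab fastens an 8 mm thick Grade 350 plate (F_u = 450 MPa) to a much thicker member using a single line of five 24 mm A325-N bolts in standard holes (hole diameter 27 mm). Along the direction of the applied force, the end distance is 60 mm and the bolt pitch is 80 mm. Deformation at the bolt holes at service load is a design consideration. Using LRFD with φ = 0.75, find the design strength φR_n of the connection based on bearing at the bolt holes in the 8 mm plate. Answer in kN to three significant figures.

773 kN

Per bolt r_n = 1.2 l_c t F_u ≤ 2.4 d t F_u; upper limit = 2.4 × 24 × 8 × 450 / 1000 = 207.4 kN.
Edge bolt: l_c = 60 − 27/2 = 46.5 mm → 1.2 × 46.5 × 8 × 450 / 1000 = 200.9 → r_n = 200.9 kN.
Interior bolts: l_c = 80 − 27 = 53 mm → 1.2 × 53 × 8 × 450 / 1000 = 229 → r_n = 207.4 kN.
R_n = 1 × 200.9 + 4 × 207.4 = 1030 kN.
Design strength φR_n = 0.75 × 1030 = 773 kN.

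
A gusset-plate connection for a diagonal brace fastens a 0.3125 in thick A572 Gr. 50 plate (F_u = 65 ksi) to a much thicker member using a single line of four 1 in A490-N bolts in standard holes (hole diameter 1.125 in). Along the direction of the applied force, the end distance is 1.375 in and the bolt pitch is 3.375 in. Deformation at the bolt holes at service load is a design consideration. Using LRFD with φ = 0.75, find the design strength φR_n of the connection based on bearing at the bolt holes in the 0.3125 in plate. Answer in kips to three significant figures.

Per bolt r_n = 1.2 l_c t F_u ≤ 2.4 d t F_u; upper limit = 2.4 × 1 × 0.3125 × 65 = 48.75 kips.
Edge bolt: l_c = 1.375 − 1.125/2 = 0.8125 in → 1.2 × 0.8125 × 0.3125 × 65 = 19.8 → r_n = 19.8 kips.
Interior bolts: l_c = 3.375 − 1.125 = 2.25 in → 1.2 × 2.25 × 0.3125 × 65 = 54.84 → r_n = 48.75 kips.
R_n = 1 × 19.8 + 3 × 48.75 = 166.1 kips.
Design strength φR_n = 0.75 × 166.1 = 125 kips.

125 kips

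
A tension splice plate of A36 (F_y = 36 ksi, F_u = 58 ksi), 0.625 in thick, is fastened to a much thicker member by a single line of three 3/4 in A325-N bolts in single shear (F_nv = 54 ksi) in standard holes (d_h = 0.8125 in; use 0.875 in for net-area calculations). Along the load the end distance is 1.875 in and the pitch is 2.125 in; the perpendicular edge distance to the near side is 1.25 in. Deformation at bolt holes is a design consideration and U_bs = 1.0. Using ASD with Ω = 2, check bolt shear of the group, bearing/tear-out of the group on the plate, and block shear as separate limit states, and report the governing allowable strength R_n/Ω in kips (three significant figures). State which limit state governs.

Bolt shear: A_b = π·0.75²/4 = 0.4418 in²; R_n = 54 × 0.4418 × 3 × 1 = 71.57 kips → 71.57 / 2 = 35.8 kips.
Bearing: edge l_c = 1.469, r_n = 63.89 kips; interior l_c = 1.312, r_n = 57.09 kips; R_n = 63.89 + 2·57.09 = 178.1 kips → 89 kips.
Block shear: A_gv = 3.828, A_nv = 2.461, A_nt = 0.5078 in²; R_n = min(0.6F_uA_nv, 0.6F_yA_gv) + U_bs·F_u·A_nt = 112.1 kips → 56.1 kips.
Bolt shear governs: 35.8 kips.

35.8 kips (bolt shear governs)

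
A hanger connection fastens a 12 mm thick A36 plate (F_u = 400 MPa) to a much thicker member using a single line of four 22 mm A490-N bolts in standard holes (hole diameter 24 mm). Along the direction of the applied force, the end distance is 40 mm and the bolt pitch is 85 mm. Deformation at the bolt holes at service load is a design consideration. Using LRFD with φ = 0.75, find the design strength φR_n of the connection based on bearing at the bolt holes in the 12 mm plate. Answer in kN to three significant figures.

Per bolt r_n = 1.2 l_c t F_u ≤ 2.4 d t F_u; upper limit = 2.4 × 22 × 12 × 400 / 1000 = 253.4 kN.
Edge bolt: l_c = 40 − 24/2 = 28 mm → 1.2 × 28 × 12 × 400 / 1000 = 161.3 → r_n = 161.3 kN.
Interior bolts: l_c = 85 − 24 = 61 mm → 1.2 × 61 × 12 × 400 / 1000 = 351.4 → r_n = 253.4 kN.
R_n = 1 × 161.3 + 3 × 253.4 = 921.6 kN.
Design strength φR_n = 0.75 × 921.6 = 691 kN.

691 kN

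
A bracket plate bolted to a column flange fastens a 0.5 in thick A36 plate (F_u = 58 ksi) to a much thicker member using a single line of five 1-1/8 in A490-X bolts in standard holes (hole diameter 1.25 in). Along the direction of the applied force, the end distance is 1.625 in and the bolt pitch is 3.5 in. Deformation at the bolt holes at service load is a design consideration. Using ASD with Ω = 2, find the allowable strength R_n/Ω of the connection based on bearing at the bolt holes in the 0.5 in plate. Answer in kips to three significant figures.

174 kips

Per bolt r_n = 1.2 l_c t F_u ≤ 2.4 d t F_u; upper limit = 2.4 × 1.125 × 0.5 × 58 = 78.3 kips.
Edge bolt: l_c = 1.625 − 1.25/2 = 1 in → 1.2 × 1 × 0.5 × 58 = 34.8 → r_n = 34.8 kips.
Interior bolts: l_c = 3.5 − 1.25 = 2.25 in → 1.2 × 2.25 × 0.5 × 58 = 78.3 → r_n = 78.3 kips.
R_n = 1 × 34.8 + 4 × 78.3 = 348 kips.
Allowable strength R_n/Ω = 348 / 2 = 174 kips.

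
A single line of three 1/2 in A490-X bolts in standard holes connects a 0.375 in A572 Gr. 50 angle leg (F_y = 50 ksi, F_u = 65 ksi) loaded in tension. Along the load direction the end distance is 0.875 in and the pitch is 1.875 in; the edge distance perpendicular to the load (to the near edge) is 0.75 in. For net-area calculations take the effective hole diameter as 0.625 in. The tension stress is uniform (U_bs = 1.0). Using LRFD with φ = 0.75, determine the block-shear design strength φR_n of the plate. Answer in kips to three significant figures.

41.6 kips

Shear plane L_v = 0.875 + 2·1.875 = 4.625 in; A_gv = 4.625 × 0.375 = 1.734 in².
A_nv = (4.625 − 2.5·0.625) × 0.375 = 1.148 in².
A_nt = (0.75 − 0.5·0.625) × 0.375 = 0.1641 in².
0.6 F_u A_nv = 44.79 kips; 0.6 F_y A_gv = 52.03 kips → shear rupture governs the shear term.
R_n = 44.79 + 1.0 × 65 × 0.1641 = 55.45 kips.
Design strength φR_n = 0.75 × 55.45 = 41.6 kips.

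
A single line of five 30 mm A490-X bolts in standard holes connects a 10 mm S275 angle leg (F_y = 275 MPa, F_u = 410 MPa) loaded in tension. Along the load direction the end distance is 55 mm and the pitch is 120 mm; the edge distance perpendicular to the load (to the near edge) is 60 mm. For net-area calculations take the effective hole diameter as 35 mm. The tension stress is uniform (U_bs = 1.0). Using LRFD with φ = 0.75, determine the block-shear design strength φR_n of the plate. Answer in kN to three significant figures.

793 kN

Shear plane L_v = 55 + 4·120 = 535 mm; A_gv = 535 × 10 = 5350 mm².
A_nv = (535 − 4.5·35) × 10 = 3775 mm².
A_nt = (60 − 0.5·35) × 10 = 425 mm².
0.6 F_u A_nv = 928.6 kN; 0.6 F_y A_gv = 882.8 kN → shear yielding governs the shear term.
R_n = 882.8 + 1.0 × 410 × 425 / 1000 = 1057 kN.
Design strength φR_n = 0.75 × 1057 = 793 kN.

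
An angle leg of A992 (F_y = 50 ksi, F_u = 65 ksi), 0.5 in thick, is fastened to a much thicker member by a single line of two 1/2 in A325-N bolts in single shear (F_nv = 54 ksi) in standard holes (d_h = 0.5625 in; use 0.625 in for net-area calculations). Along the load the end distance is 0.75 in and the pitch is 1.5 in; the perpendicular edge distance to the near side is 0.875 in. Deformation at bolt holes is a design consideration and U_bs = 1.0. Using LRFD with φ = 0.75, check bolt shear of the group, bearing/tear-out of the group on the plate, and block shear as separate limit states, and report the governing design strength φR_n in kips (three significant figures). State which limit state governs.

15.9 kips (bolt shear governs)

Bolt shear: A_b = π·0.5²/4 = 0.1963 in²; R_n = 54 × 0.1963 × 2 × 1 = 21.21 kips → 0.75 × 21.21 = 15.9 kips.
Bearing: edge l_c = 0.4688, r_n = 18.28 kips; interior l_c = 0.9375, r_n = 36.56 kips; R_n = 18.28 + 1·36.56 = 54.84 kips → 41.1 kips.
Block shear: A_gv = 1.125, A_nv = 0.6562, A_nt = 0.2812 in²; R_n = min(0.6F_uA_nv, 0.6F_yA_gv) + U_bs·F_u·A_nt = 43.88 kips → 32.9 kips.
Bolt shear governs: 15.9 kips.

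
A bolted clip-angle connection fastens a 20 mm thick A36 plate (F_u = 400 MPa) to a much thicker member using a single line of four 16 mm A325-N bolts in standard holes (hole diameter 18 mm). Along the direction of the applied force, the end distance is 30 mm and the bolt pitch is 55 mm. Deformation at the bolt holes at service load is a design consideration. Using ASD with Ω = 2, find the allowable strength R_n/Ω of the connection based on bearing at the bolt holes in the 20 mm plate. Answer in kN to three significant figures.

562 kN

Per bolt r_n = 1.2 l_c t F_u ≤ 2.4 d t F_u; upper limit = 2.4 × 16 × 20 × 400 / 1000 = 307.2 kN.
Edge bolt: l_c = 30 − 18/2 = 21 mm → 1.2 × 21 × 20 × 400 / 1000 = 201.6 → r_n = 201.6 kN.
Interior bolts: l_c = 55 − 18 = 37 mm → 1.2 × 37 × 20 × 400 / 1000 = 355.2 → r_n = 307.2 kN.
R_n = 1 × 201.6 + 3 × 307.2 = 1123 kN.
Allowable strength R_n/Ω = 1123 / 2 = 562 kN.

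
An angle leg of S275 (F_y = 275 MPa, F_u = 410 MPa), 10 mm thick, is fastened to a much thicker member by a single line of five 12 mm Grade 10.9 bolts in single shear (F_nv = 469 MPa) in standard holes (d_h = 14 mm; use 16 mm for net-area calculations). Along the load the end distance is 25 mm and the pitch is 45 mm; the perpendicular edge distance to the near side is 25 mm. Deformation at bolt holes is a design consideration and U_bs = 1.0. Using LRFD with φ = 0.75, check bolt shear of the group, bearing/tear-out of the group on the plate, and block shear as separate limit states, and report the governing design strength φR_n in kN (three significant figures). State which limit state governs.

199 kN (bolt shear governs)

Bolt shear: A_b = π·12²/4 = 113.1 mm²; R_n = 469 × 113.1 × 5 × 1 / 1000 = 265.2 kN → 0.75 × 265.2 = 199 kN.
Bearing: edge l_c = 18, r_n = 88.56 kN; interior l_c = 31, r_n = 118.1 kN; R_n = 88.56 + 4·118.1 = 560.9 kN → 421 kN.
Block shear: A_gv = 2050, A_nv = 1330, A_nt = 170 mm²; R_n = min(0.6F_uA_nv, 0.6F_yA_gv) + U_bs·F_u·A_nt = 396.9 kN → 298 kN.
Bolt shear governs: 199 kN.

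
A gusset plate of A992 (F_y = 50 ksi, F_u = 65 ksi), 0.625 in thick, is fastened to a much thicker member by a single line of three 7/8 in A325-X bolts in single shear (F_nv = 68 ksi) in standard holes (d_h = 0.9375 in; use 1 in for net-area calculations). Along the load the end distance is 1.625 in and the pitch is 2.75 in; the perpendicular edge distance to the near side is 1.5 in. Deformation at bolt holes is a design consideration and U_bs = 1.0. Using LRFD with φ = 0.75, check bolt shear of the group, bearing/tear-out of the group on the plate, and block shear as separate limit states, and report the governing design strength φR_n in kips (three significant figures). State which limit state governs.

Bolt shear: A_b = π·0.875²/4 = 0.6013 in²; R_n = 68 × 0.6013 × 3 × 1 = 122.7 kips → 0.75 × 122.7 = 92 kips.
Bearing: edge l_c = 1.156, r_n = 56.37 kips; interior l_c = 1.812, r_n = 85.31 kips; R_n = 56.37 + 2·85.31 = 227 kips → 170 kips.
Block shear: A_gv = 4.453, A_nv = 2.891, A_nt = 0.625 in²; R_n = min(0.6F_uA_nv, 0.6F_yA_gv) + U_bs·F_u·A_nt = 153.4 kips → 115 kips.
Bolt shear governs: 92 kips.

92 kips (bolt shear governs)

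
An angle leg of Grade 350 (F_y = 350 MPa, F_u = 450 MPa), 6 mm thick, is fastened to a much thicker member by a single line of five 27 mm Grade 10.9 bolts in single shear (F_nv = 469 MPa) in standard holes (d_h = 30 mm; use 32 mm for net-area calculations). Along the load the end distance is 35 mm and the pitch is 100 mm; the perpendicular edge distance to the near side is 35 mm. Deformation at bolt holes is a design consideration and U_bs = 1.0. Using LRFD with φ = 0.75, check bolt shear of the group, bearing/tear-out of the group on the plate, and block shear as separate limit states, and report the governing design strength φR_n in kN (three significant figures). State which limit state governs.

392 kN (block shear governs)

Bolt shear: A_b = π·27²/4 = 572.6 mm²; R_n = 469 × 572.6 × 5 × 1 / 1000 = 1343 kN → 0.75 × 1343 = 1010 kN.
Bearing: edge l_c = 20, r_n = 64.8 kN; interior l_c = 70, r_n = 175 kN; R_n = 64.8 + 4·175 = 764.6 kN → 573 kN.
Block shear: A_gv = 2610, A_nv = 1746, A_nt = 114 mm²; R_n = min(0.6F_uA_nv, 0.6F_yA_gv) + U_bs·F_u·A_nt = 522.7 kN → 392 kN.
Block shear governs: 392 kN.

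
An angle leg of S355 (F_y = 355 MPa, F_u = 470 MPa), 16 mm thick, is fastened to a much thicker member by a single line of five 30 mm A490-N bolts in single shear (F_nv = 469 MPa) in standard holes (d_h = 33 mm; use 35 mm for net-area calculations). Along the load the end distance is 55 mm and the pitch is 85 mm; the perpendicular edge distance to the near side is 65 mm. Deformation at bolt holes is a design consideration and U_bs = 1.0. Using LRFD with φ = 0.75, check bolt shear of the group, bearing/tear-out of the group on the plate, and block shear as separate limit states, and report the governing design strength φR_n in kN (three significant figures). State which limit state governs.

Bolt shear: A_b = π·30²/4 = 706.9 mm²; R_n = 469 × 706.9 × 5 × 1 / 1000 = 1658 kN → 0.75 × 1658 = 1240 kN.
Bearing: edge l_c = 38.5, r_n = 347.4 kN; interior l_c = 52, r_n = 469.2 kN; R_n = 347.4 + 4·469.2 = 2224 kN → 1670 kN.
Block shear: A_gv = 6320, A_nv = 3800, A_nt = 760 mm²; R_n = min(0.6F_uA_nv, 0.6F_yA_gv) + U_bs·F_u·A_nt = 1429 kN → 1070 kN.
Block shear governs: 1070 kN.

1070 kN (block shear governs)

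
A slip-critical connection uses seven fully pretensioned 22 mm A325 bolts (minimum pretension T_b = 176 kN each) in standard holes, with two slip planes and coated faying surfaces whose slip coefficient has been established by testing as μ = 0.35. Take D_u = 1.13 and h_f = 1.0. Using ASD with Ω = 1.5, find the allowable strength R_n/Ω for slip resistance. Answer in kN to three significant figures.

650 kN

R_n = μ · D_u · h_f · T_b · n_s · n_b = 0.35 × 1.13 × 1.0 × 176 × 2 × 7 = 974.5 kN.
Allowable strength R_n/Ω = 974.5 / 1.5 = 650 kN.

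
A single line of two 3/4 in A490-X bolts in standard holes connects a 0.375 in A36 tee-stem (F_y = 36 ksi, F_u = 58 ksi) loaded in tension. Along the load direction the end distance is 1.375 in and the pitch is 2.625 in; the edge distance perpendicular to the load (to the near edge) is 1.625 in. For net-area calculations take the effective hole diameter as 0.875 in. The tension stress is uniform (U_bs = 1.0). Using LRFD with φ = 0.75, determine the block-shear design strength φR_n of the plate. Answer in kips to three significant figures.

43.7 kips

Shear plane L_v = 1.375 + 1·2.625 = 4 in; A_gv = 4 × 0.375 = 1.5 in².
A_nv = (4 − 1.5·0.875) × 0.375 = 1.008 in².
A_nt = (1.625 − 0.5·0.875) × 0.375 = 0.4453 in².
0.6 F_u A_nv = 35.07 kips; 0.6 F_y A_gv = 32.4 kips → shear yielding governs the shear term.
R_n = 32.4 + 1.0 × 58 × 0.4453 = 58.23 kips.
Design strength φR_n = 0.75 × 58.23 = 43.7 kips.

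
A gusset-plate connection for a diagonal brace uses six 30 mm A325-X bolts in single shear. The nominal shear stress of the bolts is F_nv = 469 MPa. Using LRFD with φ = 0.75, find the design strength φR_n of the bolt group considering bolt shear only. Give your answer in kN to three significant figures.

A_b = π × 30² / 4 = 706.9 mm².
R_n = F_nv · A_b · n · n_s = 469 × 706.9 × 6 × 1 / 1000 = 1989 kN.
Design strength φR_n = 0.75 × 1989 = 1490 kN.

1490 kN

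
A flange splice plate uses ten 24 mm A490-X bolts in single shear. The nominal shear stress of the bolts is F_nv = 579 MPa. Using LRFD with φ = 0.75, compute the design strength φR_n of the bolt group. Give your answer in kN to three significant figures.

A_b = π × 24² / 4 = 452.4 mm².
R_n = F_nv · A_b · n · n_s = 579 × 452.4 × 10 × 1 / 1000 = 2619 kN.
Design strength φR_n = 0.75 × 2619 = 1960 kN.

1960 kN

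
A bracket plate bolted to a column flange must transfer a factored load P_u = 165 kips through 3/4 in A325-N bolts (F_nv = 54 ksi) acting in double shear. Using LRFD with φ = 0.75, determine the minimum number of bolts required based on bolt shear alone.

A_b = π·0.75²/4 = 0.4418 in².
Per-bolt design strength φR_n = 0.75 × 54 × 0.4418 × 2 = 35.78 kips.
n ≥ 165 / 35.78 = 4.611 → use 5 bolts.

5 bolts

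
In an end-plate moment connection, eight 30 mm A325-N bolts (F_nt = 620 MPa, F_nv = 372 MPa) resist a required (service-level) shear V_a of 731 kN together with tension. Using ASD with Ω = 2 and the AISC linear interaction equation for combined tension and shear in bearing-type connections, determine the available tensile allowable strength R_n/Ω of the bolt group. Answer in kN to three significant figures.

1060 kN

A_b = π·30²/4 = 706.9 mm²; f_rv = 731 × 1000 / (8 × 706.9) = 129.3 MPa.
F'_nt = 1.3 F_nt − (Ω F_nt / F_nv) f_rv = 1.3·620 − (2·620/372)·129.3 = 375.1 MPa, capped at F_nt → F'_nt = 375.1 MPa.
R_n = F'_nt · A_b · n = 375.1 × 706.9 × 8 / 1000 = 2121 kN.
Allowable strength R_n/Ω = 2121 / 2 = 1060 kN.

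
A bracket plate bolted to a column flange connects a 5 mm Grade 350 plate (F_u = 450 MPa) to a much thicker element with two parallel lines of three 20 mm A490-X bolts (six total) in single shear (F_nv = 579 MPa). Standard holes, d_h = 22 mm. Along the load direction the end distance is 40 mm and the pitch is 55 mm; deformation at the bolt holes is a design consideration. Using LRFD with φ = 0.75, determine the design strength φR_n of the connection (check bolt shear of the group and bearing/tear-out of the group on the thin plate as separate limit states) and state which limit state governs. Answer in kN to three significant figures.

Bolt shear: A_b = π·20²/4 = 314.2 mm²; R_n = 579 × 314.2 × 6 × 1 / 1000 = 1091 kN → 0.75 × 1091 = 819 kN.
Bearing (1.2 l_c t F_u ≤ 2.4 d t F_u): upper limit = 2.4·20·5·450 / 1000 = 108 kN.
  Edge l_c = 40 − 22/2 = 29 → r_n = 78.3 kN; interior l_c = 55 − 22 = 33 → r_n = 89.1 kN.
  R_n,bearing = 2·78.3 + 4·89.1 = 513 kN → 0.75 × 513 = 385 kN.
Bearing governs: 385 kN.

385 kN (bearing governs)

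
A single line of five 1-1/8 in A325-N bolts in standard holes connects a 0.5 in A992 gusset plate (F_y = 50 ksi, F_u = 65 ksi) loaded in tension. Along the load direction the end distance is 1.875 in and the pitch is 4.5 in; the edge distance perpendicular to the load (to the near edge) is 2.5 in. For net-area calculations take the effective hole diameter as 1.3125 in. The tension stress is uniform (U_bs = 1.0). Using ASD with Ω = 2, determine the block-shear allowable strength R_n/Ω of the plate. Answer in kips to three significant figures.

Shear plane L_v = 1.875 + 4·4.5 = 19.88 in; A_gv = 19.88 × 0.5 = 9.938 in².
A_nv = (19.88 − 4.5·1.3125) × 0.5 = 6.984 in².
A_nt = (2.5 − 0.5·1.3125) × 0.5 = 0.9219 in².
0.6 F_u A_nv = 272.4 kips; 0.6 F_y A_gv = 298.1 kips → shear rupture governs the shear term.
R_n = 272.4 + 1.0 × 65 × 0.9219 = 332.3 kips.
Allowable strength R_n/Ω = 332.3 / 2 = 166 kips.

166 kips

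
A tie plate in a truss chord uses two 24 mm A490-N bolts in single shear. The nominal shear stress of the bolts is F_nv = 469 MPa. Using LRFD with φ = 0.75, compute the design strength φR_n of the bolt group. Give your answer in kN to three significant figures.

A_b = π × 24² / 4 = 452.4 mm².
R_n = F_nv · A_b · n · n_s = 469 × 452.4 × 2 × 1 / 1000 = 424.3 kN.
Design strength φR_n = 0.75 × 424.3 = 318 kN.

318 kN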